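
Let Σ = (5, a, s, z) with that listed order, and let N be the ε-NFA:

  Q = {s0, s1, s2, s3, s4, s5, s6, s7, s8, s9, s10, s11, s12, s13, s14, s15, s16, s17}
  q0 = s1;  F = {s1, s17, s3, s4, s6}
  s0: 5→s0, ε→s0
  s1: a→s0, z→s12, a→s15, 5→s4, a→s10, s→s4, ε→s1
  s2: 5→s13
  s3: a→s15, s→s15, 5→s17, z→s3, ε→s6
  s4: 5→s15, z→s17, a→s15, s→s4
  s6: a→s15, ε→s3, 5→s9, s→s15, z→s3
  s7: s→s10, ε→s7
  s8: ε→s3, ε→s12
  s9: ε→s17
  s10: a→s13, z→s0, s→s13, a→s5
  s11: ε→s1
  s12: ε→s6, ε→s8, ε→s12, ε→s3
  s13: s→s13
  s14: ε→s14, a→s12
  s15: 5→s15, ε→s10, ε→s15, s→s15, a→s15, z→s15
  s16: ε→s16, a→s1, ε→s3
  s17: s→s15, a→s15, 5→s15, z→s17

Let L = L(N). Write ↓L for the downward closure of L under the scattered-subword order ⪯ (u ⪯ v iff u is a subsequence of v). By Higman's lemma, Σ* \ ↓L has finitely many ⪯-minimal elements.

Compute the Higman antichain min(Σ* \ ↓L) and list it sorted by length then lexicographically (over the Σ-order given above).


|Q|=18, |F|=5, |δ|=54 (18 ε).
min D↑ (5 st, q0=0, F={2}): 0:5→1,a→2,s→1,z→3 1:5→2,a→2,s→1,z→4 2:5→2,a→2,s→2,z→2 3:5→4,a→2,s→2,z→3 4:5→2,a→2,s→2,z→4 (ε-aug+det+¬).
'a': N↓-sim [13, 5] end={s0,s10,s13,s15,s5} rej; 1/1 deletions ∈↓L.
'55': N↓-sim [13, 8, 5] end={s0,s10,s13,s15,s5} rej; 2/2 deletions ∈↓L.
's5': N↓-sim [13, 7, 5] end={s0,s10,s13,s15,s5} — reject; 2/2 deletions ∈↓L.
'zs': |S_i|=[13, 11, 5] end={s0,s10,s13,s15,s5} — reject; 2/2 del acc.
4 minimals (antichain).

min(Σ*\↓L) = [a, 55, s5, zs].


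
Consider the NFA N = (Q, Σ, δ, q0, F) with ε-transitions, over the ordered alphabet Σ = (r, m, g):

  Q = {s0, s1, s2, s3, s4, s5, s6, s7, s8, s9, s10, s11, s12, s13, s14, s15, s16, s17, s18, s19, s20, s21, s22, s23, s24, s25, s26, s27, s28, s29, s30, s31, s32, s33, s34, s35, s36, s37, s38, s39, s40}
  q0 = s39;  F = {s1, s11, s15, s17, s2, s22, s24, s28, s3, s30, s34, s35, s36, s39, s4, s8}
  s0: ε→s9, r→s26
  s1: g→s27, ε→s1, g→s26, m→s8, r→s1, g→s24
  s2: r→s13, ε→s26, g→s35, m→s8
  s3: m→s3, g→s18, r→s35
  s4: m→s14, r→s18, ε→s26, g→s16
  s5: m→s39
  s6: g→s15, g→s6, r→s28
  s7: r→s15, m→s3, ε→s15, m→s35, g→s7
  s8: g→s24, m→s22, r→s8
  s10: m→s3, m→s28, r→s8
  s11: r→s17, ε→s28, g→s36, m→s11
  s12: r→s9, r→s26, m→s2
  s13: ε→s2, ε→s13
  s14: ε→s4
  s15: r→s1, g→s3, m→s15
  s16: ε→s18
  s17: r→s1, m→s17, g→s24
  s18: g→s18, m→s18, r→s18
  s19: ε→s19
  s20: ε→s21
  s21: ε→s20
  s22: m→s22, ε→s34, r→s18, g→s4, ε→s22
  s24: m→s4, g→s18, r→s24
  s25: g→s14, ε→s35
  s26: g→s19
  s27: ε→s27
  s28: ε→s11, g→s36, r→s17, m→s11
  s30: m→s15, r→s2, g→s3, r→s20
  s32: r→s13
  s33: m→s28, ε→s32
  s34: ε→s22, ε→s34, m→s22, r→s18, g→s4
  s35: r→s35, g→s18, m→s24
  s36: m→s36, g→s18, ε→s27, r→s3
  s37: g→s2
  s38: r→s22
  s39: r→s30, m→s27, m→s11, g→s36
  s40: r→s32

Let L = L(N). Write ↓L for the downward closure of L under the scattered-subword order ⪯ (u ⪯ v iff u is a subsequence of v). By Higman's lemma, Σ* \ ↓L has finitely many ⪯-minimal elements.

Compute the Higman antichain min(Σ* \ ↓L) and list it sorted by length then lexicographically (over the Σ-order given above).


min(Σ*\↓L) = [gg, rrmmr, mrgmr].

|Q|=41, |F|=16, |δ|=99 (22 ε).
min D↑ (15 st, q0=0, F={8}): 0:r→1,m→2,g→3 1:r→4,m→5,g→6 2:r→7,m→2,g→3 3:r→6,m→3,g→8 4:r→4,m→9,g→10 5:r→11,m→5,g→6 6:r→10,m→6,g→8 7:r→11,m→7,g→12 8:r→8,m→8,g→8 9:r→9,m→13,g→12 10:r→10,m→12,g→8 11:r→11,m→9,g→12 12:r→12,m→14,g→8 13:r→8,m→13,g→14 14:r→8,m→14,g→8.
'gg': |S_i|=[25, 11, 3] end={s16,s18,s19} rej; 2/2 deletions ∈↓L.
'rrmmr': |S_i|=[25, 21, 17, 10, 8, 1] end={s18} ∉↓L; 5/5 del acc.
'mrgmr': run [25, 19, 15, 8, 6, 1] end={s18} — reject; 5/5 single-dels accept.
3 words, ⪯-incomp.


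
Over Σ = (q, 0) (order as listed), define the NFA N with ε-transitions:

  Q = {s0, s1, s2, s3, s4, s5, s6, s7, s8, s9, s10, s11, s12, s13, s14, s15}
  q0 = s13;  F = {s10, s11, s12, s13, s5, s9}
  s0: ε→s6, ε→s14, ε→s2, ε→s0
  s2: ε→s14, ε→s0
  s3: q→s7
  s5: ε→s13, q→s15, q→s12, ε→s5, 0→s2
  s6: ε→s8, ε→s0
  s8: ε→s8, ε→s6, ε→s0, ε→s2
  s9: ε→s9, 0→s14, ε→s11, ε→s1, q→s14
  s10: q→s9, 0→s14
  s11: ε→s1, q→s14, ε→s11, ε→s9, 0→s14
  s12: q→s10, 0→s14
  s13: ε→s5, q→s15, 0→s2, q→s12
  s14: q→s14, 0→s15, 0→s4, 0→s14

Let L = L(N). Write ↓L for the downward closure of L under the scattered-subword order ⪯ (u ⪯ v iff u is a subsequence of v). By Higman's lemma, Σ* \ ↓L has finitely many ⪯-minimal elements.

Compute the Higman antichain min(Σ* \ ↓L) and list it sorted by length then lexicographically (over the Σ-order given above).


A = [0, qqqq].

|Q|=16, |F|=6, |δ|=40 (21 ε).
min D↑ (5 st, q0=0, F={2}): 0:q→1,0→2 1:q→3,0→2 2:q→2,0→2 3:q→4,0→2 4:q→2,0→2.
'0': run [14, 7] end={s0,s14,s15,s2,s4,s6,s8} rej; 1/1 single-dels accept.
'qqqq': N↓-sim [14, 8, 7, 6, 3] end={s14,s15,s4} — reject; 4/4 single-dels accept.
2 obstructions.


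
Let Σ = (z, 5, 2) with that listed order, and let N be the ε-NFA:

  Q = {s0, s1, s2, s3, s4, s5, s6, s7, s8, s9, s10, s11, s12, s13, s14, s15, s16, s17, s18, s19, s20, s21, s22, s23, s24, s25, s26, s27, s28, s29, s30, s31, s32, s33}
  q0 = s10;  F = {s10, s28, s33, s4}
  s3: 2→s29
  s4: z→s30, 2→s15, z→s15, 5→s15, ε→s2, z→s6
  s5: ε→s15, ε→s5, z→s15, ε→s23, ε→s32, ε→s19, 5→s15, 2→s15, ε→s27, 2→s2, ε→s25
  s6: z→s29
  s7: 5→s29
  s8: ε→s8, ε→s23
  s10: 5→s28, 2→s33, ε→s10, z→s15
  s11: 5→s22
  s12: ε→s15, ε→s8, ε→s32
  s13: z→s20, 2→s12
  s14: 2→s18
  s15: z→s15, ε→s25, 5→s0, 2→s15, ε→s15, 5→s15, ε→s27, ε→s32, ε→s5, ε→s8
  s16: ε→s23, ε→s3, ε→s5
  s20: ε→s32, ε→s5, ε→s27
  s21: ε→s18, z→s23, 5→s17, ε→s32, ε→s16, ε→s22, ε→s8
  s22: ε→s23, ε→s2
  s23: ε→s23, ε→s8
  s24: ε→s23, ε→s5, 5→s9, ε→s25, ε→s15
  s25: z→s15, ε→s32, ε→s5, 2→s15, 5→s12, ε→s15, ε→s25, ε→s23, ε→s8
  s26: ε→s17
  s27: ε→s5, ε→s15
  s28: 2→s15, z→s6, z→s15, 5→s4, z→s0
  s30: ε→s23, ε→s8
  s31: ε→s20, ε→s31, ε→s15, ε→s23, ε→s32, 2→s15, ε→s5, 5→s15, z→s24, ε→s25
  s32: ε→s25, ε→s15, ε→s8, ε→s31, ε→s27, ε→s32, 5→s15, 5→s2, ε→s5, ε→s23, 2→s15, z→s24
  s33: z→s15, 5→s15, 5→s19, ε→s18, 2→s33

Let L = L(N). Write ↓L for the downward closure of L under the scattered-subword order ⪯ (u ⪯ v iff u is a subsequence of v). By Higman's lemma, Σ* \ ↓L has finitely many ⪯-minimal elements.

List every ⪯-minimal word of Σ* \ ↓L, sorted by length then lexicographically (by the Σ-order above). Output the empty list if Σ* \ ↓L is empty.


min(Σ*\↓L) = [z, 52, 25, 555].

|Q|=34, |F|=4, |δ|=111 (66 ε).
min D↑ (5 st, q0=0, F={1}): 0:z→1,5→2,2→3 1:z→1,5→1,2→1 2:z→1,5→4,2→1 3:z→1,5→1,2→3 4:z→1,5→1,2→1 [Hopcroft].
'z': |S_i|=[23, 18] end={s0,s12,s15,s19,s2,s20,s23,s24,s25,s27,s29,s30,…} ∉↓L; 1/1 del acc.
'52': run [23, 20, 15] end={s0,s12,s15,s19,s2,s20,s23,s24,s25,s27,s31,s32,…} rej; 2/2 single-dels accept.
'25': |S_i|=[23, 17, 15] end={s0,s12,s15,s19,s2,s20,s23,s24,s25,s27,s31,s32,…} rej; 2/2 del acc.
'555': run [23, 20, 19, 15] end={s0,s12,s15,s19,s2,s20,s23,s24,s25,s27,s31,s32,…} ∉↓L; 3/3 single-dels accept.
4 obstructions.


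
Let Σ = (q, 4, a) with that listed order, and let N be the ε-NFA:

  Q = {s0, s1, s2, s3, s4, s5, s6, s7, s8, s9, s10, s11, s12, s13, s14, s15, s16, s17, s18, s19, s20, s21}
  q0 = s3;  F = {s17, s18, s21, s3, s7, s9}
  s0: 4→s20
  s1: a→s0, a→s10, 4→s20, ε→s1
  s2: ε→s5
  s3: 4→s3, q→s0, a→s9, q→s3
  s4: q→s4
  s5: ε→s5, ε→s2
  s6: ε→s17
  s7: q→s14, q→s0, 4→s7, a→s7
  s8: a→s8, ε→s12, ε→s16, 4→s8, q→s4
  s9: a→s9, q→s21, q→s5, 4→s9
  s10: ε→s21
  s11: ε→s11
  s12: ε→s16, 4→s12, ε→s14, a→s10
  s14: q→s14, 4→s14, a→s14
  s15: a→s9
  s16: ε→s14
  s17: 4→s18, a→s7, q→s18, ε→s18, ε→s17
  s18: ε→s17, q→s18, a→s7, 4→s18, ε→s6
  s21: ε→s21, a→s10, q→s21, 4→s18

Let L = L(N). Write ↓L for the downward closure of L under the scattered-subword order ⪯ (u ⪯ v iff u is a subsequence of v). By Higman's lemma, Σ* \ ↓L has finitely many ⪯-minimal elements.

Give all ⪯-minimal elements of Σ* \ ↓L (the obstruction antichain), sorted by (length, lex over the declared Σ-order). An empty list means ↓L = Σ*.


|Q|=22, |F|=6, |δ|=52 (17 ε).
min D↑ (6 st, q0=0, F={5}): 0:q→0,4→0,a→1 1:q→2,4→1,a→1 2:q→2,4→3,a→2 3:q→3,4→3,a→4 4:q→5,4→4,a→4 5:q→5,4→5,a→5 (ε-aug+det+¬).
'aq4aq': |S_i|=[13, 12, 11, 7, 4, 3] end={s0,s14,s20} ∉↓L; 5/5 single-dels accept.
1 minimals (antichain).

A = [aq4aq].


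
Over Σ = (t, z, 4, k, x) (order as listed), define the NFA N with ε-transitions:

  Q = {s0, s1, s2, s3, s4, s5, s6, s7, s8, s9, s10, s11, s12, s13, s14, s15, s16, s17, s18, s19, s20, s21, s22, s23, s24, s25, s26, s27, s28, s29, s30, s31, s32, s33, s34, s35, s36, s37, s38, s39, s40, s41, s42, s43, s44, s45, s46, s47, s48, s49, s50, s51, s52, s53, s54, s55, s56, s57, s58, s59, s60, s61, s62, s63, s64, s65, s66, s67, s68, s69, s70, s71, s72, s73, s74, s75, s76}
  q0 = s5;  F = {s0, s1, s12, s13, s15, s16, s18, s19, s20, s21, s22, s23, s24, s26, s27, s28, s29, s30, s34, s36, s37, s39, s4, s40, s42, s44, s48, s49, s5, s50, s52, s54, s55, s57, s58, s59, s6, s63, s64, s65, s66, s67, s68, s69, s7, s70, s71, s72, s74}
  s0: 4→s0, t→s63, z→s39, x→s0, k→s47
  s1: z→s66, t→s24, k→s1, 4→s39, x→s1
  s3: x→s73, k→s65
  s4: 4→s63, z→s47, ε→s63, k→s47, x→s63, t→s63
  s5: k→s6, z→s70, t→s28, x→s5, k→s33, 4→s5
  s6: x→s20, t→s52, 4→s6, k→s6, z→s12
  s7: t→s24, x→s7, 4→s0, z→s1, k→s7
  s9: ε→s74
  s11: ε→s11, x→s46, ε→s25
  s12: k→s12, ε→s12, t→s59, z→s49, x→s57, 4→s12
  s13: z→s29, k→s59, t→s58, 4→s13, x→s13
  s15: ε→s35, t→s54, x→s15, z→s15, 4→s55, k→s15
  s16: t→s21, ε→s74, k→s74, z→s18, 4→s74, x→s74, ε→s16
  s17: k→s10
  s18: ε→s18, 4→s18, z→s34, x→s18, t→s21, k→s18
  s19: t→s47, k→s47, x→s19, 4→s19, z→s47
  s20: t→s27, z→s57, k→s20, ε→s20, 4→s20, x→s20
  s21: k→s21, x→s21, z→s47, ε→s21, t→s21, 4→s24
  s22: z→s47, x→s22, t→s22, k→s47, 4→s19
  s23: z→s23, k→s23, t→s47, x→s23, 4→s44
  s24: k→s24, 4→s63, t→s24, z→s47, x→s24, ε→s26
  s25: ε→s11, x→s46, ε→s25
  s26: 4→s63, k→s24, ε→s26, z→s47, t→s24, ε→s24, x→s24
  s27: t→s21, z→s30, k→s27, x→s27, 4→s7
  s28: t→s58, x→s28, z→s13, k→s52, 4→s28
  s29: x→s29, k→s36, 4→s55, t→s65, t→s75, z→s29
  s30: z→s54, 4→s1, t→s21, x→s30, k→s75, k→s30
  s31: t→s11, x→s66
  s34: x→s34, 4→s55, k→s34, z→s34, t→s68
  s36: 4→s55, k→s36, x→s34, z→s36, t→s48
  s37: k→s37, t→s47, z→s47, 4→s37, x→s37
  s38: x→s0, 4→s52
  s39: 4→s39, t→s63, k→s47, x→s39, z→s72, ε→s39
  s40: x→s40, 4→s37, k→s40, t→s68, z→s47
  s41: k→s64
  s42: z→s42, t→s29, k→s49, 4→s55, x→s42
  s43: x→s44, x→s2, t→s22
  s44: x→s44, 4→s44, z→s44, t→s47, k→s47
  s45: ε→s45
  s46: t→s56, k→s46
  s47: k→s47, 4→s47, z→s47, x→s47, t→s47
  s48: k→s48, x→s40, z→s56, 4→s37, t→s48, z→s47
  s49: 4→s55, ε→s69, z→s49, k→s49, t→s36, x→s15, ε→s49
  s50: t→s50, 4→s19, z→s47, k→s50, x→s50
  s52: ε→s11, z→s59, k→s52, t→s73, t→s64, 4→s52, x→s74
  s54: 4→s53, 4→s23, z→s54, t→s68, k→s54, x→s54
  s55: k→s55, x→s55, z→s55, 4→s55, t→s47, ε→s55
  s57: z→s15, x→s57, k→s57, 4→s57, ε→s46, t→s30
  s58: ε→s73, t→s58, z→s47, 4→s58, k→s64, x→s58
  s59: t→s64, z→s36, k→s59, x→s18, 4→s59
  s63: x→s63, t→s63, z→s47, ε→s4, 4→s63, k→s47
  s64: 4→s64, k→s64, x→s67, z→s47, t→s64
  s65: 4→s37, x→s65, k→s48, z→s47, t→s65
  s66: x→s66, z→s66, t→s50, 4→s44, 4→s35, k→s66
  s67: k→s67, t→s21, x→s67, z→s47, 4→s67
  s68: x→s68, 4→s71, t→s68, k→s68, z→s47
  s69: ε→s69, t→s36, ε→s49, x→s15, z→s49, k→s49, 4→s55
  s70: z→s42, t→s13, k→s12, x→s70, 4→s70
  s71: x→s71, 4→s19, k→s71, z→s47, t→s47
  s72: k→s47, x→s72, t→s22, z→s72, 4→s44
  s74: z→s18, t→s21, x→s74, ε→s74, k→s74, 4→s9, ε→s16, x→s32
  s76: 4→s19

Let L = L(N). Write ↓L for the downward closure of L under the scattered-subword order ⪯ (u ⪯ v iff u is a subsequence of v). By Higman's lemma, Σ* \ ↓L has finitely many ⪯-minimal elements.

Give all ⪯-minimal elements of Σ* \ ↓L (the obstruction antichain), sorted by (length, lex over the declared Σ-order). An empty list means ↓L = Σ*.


min(Σ*\↓L) = [ttz, zz4t, kxt44k].

|Q|=77, |F|=49, |δ|=303 (29 ε).
min D↑ (46 st, q0=0, F={10}): 0:t→1,z→2,4→0,k→3,x→0 1:t→4,z→5,4→1,k→6,x→1 2:t→5,z→7,4→2,k→8,x→2 3:t→6,z→8,4→3,k→3,x→9 4:t→4,z→10,4→4,k→11,x→4 5:t→4,z→12,4→5,k→13,x→5 6:t→11,z→13,4→6,k→6,x→14 7:t→12,z→7,4→15,k→16,x→7 8:t→13,z→16,4→8,k→8,x→17 9:t→18,z→17,4→9,k→9,x→9 10:t→10,z→10,4→10,k→10,x→10 11:t→11,z→10,4→11,k→11,x→19 12:t→20,z→12,4→15,k→21,x→12 13:t→11,z→21,4→13,k→13,x→22 14:t→23,z→22,4→14,k→14,x→14 15:t→10,z→15,4→15,k→15,x→15 16:t→21,z→16,4→15,k→16,x→24 17:t→25,z→24,4→17,k→17,x→17 18:t→23,z→25,4→26,k→18,x→18 19:t→23,z→10,4→19,k→19,x→19 20:t→20,z→10,4→27,k→28,x→20 21:t→28,z→21,4→15,k→21,x→29 22:t→23,z→29,4→22,k→22,x→22 23:t→23,z→10,4→30,k→23,x→23 24:t→31,z→24,4→15,k→24,x→24 25:t→23,z→31,4→32,k→25,x→25 26:t→30,z→32,4→33,k→26,x→26 27:t→10,z→10,4→27,k→27,x→27 28:t→28,z→10,4→27,k→28,x→34 29:t→35,z→29,4→15,k→29,x→29 30:t→30,z→10,4→36,k→30,x→30 31:t→35,z→31,4→37,k→31,x→31 32:t→30,z→38,4→39,k→32,x→32 33:t→36,z→39,4→33,k→10,x→33 34:t→35,z→10,4→27,k→34,x→34 35:t→35,z→10,4→40,k→35,x→35 36:t→36,z→10,4→36,k→10,x→36 37:t→10,z→37,4→41,k→37,x→37 38:t→42,z→38,4→41,k→38,x→38 39:t→36,z→43,4→39,k→10,x→39 40:t→10,z→10,4→44,k→40,x→40 41:t→10,z→41,4→41,k→10,x→41 42:t→42,z→10,4→44,k→42,x→42 43:t→45,z→43,4→41,k→10,x→43 44:t→10,z→10,4→44,k→10,x→44 45:t→45,z→10,4→44,k→10,x→45 (ε-aug+det+¬).
'ttz': N↓-sim [61, 50, 21, 2] end={s47,s56} ∉↓L; 3/3 deletions ∈↓L.
'zz4t': |S_i|=[61, 46, 27, 9, 1] end={s47} ∉↓L; 4/4 single-dels accept.
'kxt44k': N↓-sim [61, 53, 40, 26, 19, 10, 1] end={s47} ∉↓L; 6/6 single-dels accept.
3 minimals (antichain).


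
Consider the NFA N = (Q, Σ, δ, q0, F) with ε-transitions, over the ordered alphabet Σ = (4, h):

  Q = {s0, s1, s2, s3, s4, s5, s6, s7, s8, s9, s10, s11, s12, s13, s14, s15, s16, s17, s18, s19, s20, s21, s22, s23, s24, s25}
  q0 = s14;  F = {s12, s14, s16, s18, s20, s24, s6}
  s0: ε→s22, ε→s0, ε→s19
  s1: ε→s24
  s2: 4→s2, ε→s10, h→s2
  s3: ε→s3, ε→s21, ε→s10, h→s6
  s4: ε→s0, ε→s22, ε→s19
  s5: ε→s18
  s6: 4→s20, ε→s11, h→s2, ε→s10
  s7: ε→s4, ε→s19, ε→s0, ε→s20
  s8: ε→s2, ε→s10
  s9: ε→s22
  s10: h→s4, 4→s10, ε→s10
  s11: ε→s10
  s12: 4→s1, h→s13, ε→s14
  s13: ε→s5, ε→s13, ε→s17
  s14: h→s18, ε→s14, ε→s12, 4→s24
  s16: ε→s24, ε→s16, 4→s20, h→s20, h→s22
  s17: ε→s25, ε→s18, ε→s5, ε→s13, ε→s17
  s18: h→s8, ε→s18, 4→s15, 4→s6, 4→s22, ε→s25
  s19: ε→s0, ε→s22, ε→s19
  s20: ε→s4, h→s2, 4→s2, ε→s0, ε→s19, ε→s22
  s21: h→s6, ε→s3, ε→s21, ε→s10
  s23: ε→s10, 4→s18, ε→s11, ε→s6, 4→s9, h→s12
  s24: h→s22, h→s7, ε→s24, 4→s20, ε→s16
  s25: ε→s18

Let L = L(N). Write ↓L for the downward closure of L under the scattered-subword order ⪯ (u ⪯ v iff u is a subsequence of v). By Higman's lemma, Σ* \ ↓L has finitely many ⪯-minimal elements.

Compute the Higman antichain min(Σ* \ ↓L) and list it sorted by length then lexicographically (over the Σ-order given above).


Antichain: [hh, 444, 44h, 4h4].

|Q|=26, |F|=7, |δ|=81 (54 ε).
min D↑ (6 st, q0=0, F={5}): 0:4→1,h→2 1:4→3,h→3 2:4→4,h→5 3:4→5,h→5 4:4→3,h→5 5:4→5,h→5 [Hopcroft].
'hh': |S_i|=[22, 17, 7] end={s0,s10,s19,s2,s22,s4,s8} — reject; 2/2 single-dels accept.
'444': |S_i|=[22, 14, 7, 6] end={s0,s10,s19,s2,s22,s4} — reject; 3/3 deletions ∈↓L.
'44h': |S_i|=[22, 14, 7, 6] end={s0,s10,s19,s2,s22,s4} ∉↓L; 3/3 deletions ∈↓L.
'4h4': N↓-sim [22, 14, 8, 6] end={s0,s10,s19,s2,s22,s4} rej; 3/3 single-dels accept.
4 minimals (antichain).


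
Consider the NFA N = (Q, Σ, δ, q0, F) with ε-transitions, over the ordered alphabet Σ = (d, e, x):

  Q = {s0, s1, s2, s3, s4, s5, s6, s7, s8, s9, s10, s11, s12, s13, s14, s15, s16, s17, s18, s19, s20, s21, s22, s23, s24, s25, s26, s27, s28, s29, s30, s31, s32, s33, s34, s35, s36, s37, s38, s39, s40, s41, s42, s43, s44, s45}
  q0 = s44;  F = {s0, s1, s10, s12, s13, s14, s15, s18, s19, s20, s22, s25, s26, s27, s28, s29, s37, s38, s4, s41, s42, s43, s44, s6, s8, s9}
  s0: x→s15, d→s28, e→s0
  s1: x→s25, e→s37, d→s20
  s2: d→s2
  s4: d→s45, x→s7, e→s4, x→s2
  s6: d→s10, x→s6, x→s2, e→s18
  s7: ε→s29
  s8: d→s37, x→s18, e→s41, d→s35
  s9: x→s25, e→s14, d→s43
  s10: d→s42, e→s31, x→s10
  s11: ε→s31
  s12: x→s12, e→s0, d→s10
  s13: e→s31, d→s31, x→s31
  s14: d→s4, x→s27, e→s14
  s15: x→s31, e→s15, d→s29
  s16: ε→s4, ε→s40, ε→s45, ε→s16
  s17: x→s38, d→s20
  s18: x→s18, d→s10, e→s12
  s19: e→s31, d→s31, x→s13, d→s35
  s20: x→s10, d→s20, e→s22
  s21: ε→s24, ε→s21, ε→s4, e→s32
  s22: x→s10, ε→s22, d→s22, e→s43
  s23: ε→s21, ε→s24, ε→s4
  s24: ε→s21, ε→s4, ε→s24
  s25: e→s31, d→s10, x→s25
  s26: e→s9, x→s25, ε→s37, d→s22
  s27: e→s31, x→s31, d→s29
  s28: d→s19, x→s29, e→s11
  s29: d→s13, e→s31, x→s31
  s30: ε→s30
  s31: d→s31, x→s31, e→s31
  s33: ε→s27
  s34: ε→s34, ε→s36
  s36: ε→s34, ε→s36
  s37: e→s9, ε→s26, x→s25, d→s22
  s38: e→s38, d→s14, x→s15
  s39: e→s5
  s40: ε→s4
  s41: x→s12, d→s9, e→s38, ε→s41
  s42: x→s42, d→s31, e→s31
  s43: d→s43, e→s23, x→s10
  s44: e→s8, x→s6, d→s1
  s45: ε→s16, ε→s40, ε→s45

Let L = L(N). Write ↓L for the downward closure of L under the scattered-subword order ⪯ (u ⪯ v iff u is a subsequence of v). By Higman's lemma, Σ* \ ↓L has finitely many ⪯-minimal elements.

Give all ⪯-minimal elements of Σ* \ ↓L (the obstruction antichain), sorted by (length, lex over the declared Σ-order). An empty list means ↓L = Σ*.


|Q|=46, |F|=26, |δ|=119 (29 ε).
min D↑ (26 st, q0=0, F={12}): 0:d→1,e→2,x→3 1:d→4,e→5,x→6 2:d→5,e→7,x→8 3:d→9,e→8,x→3 4:d→4,e→10,x→9 5:d→10,e→11,x→6 6:d→9,e→12,x→6 7:d→11,e→13,x→14 8:d→9,e→14,x→8 9:d→15,e→12,x→9 10:d→10,e→16,x→9 11:d→16,e→17,x→6 12:d→12,e→12,x→12 13:d→17,e→13,x→18 14:d→9,e→19,x→14 15:d→12,e→12,x→15 16:d→16,e→20,x→9 17:d→20,e→17,x→21 18:d→22,e→18,x→12 19:d→23,e→19,x→18 20:d→20,e→20,x→22 21:d→22,e→12,x→12 22:d→24,e→12,x→12 23:d→25,e→12,x→22 24:d→12,e→12,x→12 25:d→12,e→12,x→24 (ε-aug+det+¬).
'dxe': run [38, 29, 9, 1] end={s31} rej; 3/3 deletions ∈↓L.
'xde': |S_i|=[38, 18, 10, 2] end={s11,s31} ∉↓L; 3/3 deletions ∈↓L.
'xddd': |S_i|=[38, 18, 10, 6, 3] end={s2,s31,s35} ∉↓L; 4/4 del acc.
'ddxdd': |S_i|=[38, 29, 20, 7, 4, 2] end={s2,s31} rej; 5/5 deletions ∈↓L.
'eeexx': N↓-sim [38, 34, 29, 22, 7, 1] end={s31} — reject; 5/5 deletions ∈↓L.
5 minimals (antichain).

A = [dxe, xde, xddd, ddxdd, eeexx].


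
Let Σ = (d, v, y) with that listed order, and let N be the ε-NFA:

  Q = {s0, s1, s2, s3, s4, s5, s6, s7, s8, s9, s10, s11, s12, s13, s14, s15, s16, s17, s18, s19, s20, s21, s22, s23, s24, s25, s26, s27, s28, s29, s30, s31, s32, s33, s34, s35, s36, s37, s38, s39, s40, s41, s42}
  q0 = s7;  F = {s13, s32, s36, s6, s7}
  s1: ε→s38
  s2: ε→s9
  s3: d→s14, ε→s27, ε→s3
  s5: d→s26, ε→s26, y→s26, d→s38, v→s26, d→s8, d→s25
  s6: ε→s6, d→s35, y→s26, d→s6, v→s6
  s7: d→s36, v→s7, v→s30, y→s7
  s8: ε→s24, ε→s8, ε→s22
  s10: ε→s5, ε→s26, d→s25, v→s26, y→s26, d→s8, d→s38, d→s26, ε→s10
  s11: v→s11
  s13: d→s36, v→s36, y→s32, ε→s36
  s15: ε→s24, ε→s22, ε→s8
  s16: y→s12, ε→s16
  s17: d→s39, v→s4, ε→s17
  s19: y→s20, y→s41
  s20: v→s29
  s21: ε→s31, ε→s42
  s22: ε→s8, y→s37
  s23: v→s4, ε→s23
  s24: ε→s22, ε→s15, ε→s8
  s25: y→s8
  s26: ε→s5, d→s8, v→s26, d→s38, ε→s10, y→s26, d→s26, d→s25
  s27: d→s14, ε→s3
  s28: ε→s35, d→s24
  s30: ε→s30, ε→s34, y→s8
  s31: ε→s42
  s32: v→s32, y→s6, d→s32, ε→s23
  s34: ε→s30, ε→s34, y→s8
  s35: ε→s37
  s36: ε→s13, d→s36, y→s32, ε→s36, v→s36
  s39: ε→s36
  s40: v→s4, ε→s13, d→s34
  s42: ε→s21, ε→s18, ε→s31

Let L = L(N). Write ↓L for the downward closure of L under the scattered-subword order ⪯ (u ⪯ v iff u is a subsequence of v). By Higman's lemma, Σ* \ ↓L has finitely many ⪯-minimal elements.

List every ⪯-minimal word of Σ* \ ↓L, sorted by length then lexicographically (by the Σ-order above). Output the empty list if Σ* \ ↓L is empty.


A = [dyyy].

|Q|=43, |F|=5, |δ|=95 (43 ε).
min D↑ (5 st, q0=0, F={4}): 0:d→1,v→0,y→0 1:d→1,v→1,y→2 2:d→2,v→2,y→3 3:d→3,v→3,y→4 4:d→4,v→4,y→4.
'dyyy': run [20, 17, 15, 12, 10] end={s10,s15,s22,s24,s25,s26,s37,s38,s5,s8} ∉↓L; 4/4 del acc.
1 words, ⪯-incomp.


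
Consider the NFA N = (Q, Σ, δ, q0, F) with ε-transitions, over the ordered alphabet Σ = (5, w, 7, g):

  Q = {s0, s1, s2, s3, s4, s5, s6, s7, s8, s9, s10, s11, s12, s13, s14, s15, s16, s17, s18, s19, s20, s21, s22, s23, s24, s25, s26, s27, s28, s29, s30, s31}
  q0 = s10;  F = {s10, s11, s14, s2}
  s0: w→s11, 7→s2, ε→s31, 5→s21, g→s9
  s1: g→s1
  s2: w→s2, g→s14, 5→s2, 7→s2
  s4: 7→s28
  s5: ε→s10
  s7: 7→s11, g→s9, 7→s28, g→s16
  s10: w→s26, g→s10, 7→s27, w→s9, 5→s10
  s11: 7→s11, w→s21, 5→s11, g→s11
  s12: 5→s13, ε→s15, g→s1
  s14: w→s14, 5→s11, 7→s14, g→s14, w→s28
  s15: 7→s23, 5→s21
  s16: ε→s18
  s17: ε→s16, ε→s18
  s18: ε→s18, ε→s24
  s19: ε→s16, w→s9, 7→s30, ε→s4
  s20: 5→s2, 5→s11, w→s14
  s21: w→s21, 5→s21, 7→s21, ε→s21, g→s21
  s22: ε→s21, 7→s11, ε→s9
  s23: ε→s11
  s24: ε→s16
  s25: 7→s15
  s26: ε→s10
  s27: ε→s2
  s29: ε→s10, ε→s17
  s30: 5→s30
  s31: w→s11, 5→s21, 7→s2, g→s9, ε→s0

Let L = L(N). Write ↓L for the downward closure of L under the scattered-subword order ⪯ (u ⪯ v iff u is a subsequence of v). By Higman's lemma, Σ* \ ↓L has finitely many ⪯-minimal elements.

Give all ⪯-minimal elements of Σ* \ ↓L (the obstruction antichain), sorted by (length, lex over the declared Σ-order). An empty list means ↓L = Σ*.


|Q|=32, |F|=4, |δ|=68 (20 ε).
min D↑ (5 st, q0=0, F={4}): 0:5→0,w→0,7→1,g→0 1:5→1,w→1,7→1,g→2 2:5→3,w→2,7→2,g→2 3:5→3,w→4,7→3,g→3 4:5→4,w→4,7→4,g→4 (ε-aug+det+¬).
'7g5w': |S_i|=[9, 6, 4, 2, 1] end={s21} ∉↓L; 4/4 del acc.
1 obstructions.

Antichain: [7g5w].


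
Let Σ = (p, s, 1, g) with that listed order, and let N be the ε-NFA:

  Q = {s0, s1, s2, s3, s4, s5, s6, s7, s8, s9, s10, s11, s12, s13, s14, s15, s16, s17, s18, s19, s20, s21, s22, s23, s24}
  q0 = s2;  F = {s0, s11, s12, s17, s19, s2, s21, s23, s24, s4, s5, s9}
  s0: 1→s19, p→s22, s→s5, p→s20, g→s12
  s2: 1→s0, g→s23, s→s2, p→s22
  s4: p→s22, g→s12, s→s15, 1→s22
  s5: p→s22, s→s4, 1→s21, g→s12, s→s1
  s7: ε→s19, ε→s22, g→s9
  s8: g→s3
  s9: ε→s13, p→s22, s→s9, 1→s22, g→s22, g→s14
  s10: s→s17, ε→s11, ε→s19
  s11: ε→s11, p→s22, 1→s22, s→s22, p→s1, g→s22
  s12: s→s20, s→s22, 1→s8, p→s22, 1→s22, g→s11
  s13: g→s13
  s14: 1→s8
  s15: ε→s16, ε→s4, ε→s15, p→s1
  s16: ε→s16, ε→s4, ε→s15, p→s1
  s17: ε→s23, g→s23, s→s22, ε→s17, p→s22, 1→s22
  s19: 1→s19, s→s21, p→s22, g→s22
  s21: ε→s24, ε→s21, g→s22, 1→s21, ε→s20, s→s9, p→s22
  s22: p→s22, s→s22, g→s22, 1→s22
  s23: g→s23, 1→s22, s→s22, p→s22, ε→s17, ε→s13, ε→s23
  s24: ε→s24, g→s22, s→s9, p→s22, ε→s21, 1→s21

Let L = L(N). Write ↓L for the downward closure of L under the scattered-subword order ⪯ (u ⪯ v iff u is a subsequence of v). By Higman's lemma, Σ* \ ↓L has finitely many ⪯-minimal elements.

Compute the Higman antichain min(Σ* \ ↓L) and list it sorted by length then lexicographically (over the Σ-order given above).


A = [p, gs, g1, 11g, 1ss1, 1ggg].

|Q|=25, |F|=12, |δ|=87 (22 ε).
min D↑ (11 st, q0=0, F={1}): 0:p→1,s→0,1→2,g→3 1:p→1,s→1,1→1,g→1 2:p→1,s→4,1→5,g→6 3:p→1,s→1,1→1,g→3 4:p→1,s→7,1→8,g→6 5:p→1,s→8,1→5,g→1 6:p→1,s→1,1→1,g→9 7:p→1,s→7,1→1,g→6 8:p→1,s→10,1→8,g→1 9:p→1,s→1,1→1,g→1 10:p→1,s→10,1→1,g→1 [Hopcroft].
'p': N↓-sim [21, 3] end={s1,s20,s22} — reject; 1/1 single-dels accept.
'gs': run [21, 11, 2] end={s20,s22} rej; 2/2 deletions ∈↓L.
'g1': run [21, 11, 3] end={s22,s3,s8} — reject; 2/2 del acc.
'11g': N↓-sim [21, 18, 10, 5] end={s13,s14,s22,s3,s8} — reject; 3/3 single-dels accept.
'1ss1': |S_i|=[21, 18, 16, 13, 3] end={s22,s3,s8} rej; 4/4 single-dels accept.
'1ggg': |S_i|=[21, 18, 9, 5, 2] end={s13,s22} ∉↓L; 4/4 single-dels accept.
6 minimals (antichain).


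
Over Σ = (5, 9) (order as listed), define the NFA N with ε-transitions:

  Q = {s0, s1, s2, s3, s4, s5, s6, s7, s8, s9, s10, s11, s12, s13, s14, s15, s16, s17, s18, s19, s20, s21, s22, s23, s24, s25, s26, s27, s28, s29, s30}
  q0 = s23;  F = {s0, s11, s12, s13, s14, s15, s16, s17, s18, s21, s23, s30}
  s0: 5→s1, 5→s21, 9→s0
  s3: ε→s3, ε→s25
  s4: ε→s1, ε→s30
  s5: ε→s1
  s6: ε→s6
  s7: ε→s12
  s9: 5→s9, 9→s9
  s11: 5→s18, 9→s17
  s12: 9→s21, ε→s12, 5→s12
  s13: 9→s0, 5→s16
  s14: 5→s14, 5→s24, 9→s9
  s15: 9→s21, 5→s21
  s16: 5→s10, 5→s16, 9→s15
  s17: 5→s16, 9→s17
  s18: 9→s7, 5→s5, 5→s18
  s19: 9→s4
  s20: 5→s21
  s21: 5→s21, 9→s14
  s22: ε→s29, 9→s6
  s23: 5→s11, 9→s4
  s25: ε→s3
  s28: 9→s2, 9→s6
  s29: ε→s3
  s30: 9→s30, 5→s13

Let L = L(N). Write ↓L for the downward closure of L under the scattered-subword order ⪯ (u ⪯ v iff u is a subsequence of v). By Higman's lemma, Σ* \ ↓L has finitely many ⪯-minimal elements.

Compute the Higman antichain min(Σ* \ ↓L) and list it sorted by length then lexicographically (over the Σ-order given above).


Antichain: [559999, 959599].

|Q|=31, |F|=12, |δ|=46 (11 ε).
min D↑ (13 st, q0=0, F={12}): 0:5→1,9→2 1:5→3,9→4 2:5→5,9→2 3:5→3,9→6 4:5→7,9→4 5:5→7,9→8 6:5→6,9→9 7:5→7,9→10 8:5→9,9→8 9:5→9,9→11 10:5→9,9→9 11:5→11,9→12 12:5→12,9→12.
'559999': run [19, 16, 12, 7, 4, 3, 1] end={s9} — reject; 6/6 deletions ∈↓L.
'959599': |S_i|=[19, 15, 11, 7, 5, 3, 1] end={s9} — reject; 6/6 deletions ∈↓L.
2 obstructions.


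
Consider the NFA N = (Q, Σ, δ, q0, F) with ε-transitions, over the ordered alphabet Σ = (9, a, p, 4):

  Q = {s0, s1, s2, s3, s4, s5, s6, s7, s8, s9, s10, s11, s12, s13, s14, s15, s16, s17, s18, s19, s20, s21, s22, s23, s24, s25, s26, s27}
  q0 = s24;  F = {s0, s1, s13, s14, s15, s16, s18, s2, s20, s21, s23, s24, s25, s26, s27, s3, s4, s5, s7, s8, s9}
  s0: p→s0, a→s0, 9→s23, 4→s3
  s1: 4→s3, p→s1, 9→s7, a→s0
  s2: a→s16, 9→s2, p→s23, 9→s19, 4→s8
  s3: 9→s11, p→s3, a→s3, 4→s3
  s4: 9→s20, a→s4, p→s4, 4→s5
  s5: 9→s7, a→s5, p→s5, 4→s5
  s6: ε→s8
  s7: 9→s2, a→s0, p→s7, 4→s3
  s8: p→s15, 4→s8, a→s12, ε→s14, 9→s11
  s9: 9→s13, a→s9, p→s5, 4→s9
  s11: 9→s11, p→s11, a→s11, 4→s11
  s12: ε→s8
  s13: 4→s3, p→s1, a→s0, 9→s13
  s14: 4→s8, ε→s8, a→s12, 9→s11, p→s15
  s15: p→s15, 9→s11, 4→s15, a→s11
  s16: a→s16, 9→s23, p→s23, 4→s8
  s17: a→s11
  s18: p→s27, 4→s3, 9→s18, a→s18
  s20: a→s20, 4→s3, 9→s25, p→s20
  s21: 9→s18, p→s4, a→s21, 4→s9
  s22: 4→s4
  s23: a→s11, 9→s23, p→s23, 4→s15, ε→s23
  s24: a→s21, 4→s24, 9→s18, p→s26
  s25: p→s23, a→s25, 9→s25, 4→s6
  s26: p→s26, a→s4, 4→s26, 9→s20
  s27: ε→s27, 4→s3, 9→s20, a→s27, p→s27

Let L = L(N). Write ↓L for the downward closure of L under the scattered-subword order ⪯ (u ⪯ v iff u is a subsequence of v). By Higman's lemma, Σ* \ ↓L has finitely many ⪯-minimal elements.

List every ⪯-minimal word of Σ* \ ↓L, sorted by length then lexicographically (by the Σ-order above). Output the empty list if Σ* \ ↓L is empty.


A = [949, p99pa, a49a9a].

|Q|=28, |F|=21, |δ|=97 (6 ε).
min D↑ (21 st, q0=0, F={9}): 0:9→1,a→2,p→3,4→0 1:9→1,a→1,p→4,4→5 2:9→1,a→2,p→6,4→7 3:9→8,a→6,p→3,4→3 4:9→8,a→4,p→4,4→5 5:9→9,a→5,p→5,4→5 6:9→8,a→6,p→6,4→10 7:9→11,a→7,p→10,4→7 8:9→12,a→8,p→8,4→5 9:9→9,a→9,p→9,4→9 10:9→13,a→10,p→10,4→10 11:9→11,a→14,p→15,4→5 12:9→12,a→12,p→16,4→17 13:9→18,a→14,p→13,4→5 14:9→16,a→14,p→14,4→5 15:9→13,a→14,p→15,4→5 16:9→16,a→9,p→16,4→19 17:9→9,a→17,p→19,4→17 18:9→18,a→20,p→16,4→17 19:9→9,a→9,p→19,4→19 20:9→16,a→20,p→16,4→17 [Hopcroft].
'949': run [25, 19, 7, 1] end={s11} — reject; 3/3 single-dels accept.
'p99pa': run [25, 20, 15, 11, 3, 1] end={s11} — reject; 5/5 del acc.
'a49a9a': run [25, 23, 17, 14, 9, 3, 1] end={s11} ∉↓L; 6/6 del acc.
3 obstructions.


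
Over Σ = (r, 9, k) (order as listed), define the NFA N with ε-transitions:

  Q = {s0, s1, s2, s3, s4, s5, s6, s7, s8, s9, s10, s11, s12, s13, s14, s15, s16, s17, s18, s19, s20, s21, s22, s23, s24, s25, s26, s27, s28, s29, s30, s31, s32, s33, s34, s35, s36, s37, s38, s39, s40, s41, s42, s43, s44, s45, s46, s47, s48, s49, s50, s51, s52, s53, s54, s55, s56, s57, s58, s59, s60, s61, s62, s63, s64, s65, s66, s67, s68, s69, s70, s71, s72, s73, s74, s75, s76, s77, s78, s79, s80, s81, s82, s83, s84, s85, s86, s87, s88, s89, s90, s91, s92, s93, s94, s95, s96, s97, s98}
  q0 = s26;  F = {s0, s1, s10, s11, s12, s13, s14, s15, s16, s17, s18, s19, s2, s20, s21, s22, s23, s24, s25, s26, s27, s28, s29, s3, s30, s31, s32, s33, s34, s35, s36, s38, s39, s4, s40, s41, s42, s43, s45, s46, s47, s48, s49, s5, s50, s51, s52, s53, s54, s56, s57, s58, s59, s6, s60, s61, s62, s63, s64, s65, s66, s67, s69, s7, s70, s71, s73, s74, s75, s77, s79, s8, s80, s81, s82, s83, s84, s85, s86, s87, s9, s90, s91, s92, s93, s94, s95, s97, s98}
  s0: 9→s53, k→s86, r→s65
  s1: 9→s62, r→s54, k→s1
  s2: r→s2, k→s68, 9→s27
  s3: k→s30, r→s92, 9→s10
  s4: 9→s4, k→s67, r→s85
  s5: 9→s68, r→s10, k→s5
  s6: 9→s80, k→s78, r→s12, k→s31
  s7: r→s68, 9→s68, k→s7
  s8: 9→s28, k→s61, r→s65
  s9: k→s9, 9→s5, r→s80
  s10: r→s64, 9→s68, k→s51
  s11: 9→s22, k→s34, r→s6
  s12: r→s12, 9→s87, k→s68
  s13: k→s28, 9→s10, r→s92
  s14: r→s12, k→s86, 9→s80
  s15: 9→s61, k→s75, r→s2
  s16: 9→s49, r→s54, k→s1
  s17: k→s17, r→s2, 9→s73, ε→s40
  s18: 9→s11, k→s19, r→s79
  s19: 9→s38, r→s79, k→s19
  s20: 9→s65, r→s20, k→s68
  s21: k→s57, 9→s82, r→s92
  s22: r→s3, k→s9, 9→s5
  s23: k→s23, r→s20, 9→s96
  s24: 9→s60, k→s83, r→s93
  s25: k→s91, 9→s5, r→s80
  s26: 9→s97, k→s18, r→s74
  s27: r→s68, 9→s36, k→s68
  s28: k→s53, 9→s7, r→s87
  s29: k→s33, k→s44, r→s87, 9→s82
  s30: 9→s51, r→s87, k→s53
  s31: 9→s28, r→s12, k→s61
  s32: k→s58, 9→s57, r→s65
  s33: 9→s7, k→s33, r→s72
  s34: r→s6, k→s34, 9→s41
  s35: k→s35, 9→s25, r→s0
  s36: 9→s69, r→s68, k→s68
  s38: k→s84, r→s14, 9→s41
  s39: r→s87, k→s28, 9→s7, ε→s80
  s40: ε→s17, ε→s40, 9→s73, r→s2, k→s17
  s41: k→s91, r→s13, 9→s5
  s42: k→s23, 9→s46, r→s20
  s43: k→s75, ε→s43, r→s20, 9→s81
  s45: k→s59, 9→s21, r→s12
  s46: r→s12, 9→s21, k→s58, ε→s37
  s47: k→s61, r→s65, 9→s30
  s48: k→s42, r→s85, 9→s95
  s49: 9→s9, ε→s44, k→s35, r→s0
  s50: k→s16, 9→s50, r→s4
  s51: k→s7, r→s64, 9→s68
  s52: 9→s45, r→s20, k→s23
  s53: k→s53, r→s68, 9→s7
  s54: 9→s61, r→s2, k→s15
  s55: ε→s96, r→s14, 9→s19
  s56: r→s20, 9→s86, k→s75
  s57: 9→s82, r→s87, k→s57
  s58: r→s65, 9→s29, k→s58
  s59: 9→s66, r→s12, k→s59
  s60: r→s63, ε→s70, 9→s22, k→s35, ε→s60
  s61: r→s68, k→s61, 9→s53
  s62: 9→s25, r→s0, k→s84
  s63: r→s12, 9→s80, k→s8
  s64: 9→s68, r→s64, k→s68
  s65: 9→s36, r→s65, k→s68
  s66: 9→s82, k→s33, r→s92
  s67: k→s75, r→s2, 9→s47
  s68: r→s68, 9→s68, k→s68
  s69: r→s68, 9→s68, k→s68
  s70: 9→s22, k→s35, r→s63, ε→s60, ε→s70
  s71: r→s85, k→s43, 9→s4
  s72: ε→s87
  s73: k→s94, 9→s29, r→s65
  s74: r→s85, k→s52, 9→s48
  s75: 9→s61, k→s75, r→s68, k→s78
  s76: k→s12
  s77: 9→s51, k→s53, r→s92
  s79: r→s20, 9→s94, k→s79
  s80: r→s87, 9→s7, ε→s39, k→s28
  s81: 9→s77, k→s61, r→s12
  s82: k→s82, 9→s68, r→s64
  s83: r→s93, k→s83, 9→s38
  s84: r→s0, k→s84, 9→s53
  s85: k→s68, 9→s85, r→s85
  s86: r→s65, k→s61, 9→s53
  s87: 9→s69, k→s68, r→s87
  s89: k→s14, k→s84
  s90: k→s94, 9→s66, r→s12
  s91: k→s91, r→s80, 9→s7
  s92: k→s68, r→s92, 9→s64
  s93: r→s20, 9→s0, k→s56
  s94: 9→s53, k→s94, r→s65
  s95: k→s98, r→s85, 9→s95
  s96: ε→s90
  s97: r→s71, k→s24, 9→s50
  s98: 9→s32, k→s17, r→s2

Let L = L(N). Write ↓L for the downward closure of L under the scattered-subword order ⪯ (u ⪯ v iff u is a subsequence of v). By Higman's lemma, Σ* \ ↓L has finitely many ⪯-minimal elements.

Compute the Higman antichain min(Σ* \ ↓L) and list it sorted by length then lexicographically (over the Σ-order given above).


Antichain: [rrk, 9rkkr, kr99r, k9999, 99kr9r, kk9k9r].

|Q|=99, |F|=89, |δ|=293 (15 ε).
min D↑ (87 st, q0=0, F={13}): 0:r→1,9→2,k→3 1:r→4,9→5,k→6 2:r→7,9→8,k→9 3:r→10,9→11,k→12 4:r→4,9→4,k→13 5:r→4,9→14,k→15 6:r→16,9→17,k→18 7:r→4,9→19,k→20 8:r→19,9→8,k→21 9:r→22,9→23,k→24 10:r→16,9→25,k→10 11:r→26,9→27,k→28 12:r→10,9→29,k→12 13:r→13,9→13,k→13 14:r→4,9→14,k→30 15:r→16,9→31,k→18 16:r→16,9→32,k→13 17:r→33,9→34,k→35 18:r→16,9→36,k→18 19:r→4,9→19,k→37 20:r→16,9→38,k→39 21:r→40,9→41,k→42 22:r→16,9→43,k→44 23:r→45,9→27,k→46 24:r→22,9→29,k→24 25:r→32,9→47,k→25 26:r→33,9→48,k→49 27:r→50,9→51,k→52 28:r→26,9→53,k→28 29:r→54,9→53,k→55 30:r→56,9→57,k→58 31:r→33,9→34,k→59 32:r→32,9→60,k→13 33:r→33,9→61,k→13 34:r→62,9→63,k→64 35:r→33,9→65,k→35 36:r→33,9→65,k→25 37:r→56,9→66,k→39 38:r→33,9→67,k→68 39:r→13,9→68,k→39 40:r→56,9→68,k→69 41:r→43,9→52,k→46 42:r→40,9→70,k→42 43:r→32,9→47,k→71 44:r→16,9→71,k→39 45:r→33,9→48,k→72 46:r→43,9→73,k→46 47:r→13,9→74,k→47 48:r→61,9→74,k→75 49:r→33,9→75,k→68 50:r→62,9→76,k→77 51:r→76,9→13,k→51 52:r→48,9→51,k→52 53:r→78,9→51,k→79 54:r→33,9→48,k→71 55:r→43,9→47,k→55 56:r→56,9→80,k→13 57:r→32,9→64,k→59 58:r→56,9→81,k→58 59:r→32,9→82,k→59 60:r→13,9→83,k→13 61:r→61,9→83,k→13 62:r→62,9→84,k→13 63:r→84,9→13,k→63 64:r→61,9→63,k→64 65:r→62,9→63,k→85 66:r→32,9→77,k→68 67:r→62,9→86,k→47 68:r→13,9→47,k→68 69:r→56,9→68,k→39 70:r→43,9→73,k→55 71:r→32,9→47,k→68 72:r→32,9→75,k→68 73:r→48,9→51,k→79 74:r→13,9→13,k→74 75:r→61,9→74,k→47 76:r→84,9→13,k→86 77:r→61,9→86,k→47 78:r→62,9→76,k→75 79:r→48,9→74,k→79 80:r→13,9→60,k→13 81:r→32,9→82,k→25 82:r→61,9→63,k→85 83:r→13,9→13,k→13 84:r→84,9→13,k→13 85:r→61,9→74,k→85 86:r→84,9→13,k→74 (ε-aug+det+¬).
'rrk': N↓-sim [95, 71, 13, 1] end={s68} — reject; 3/3 del acc.
'9rkkr': N↓-sim [95, 89, 44, 29, 6, 1] end={s68} rej; 5/5 deletions ∈↓L.
'kr99r': run [95, 86, 38, 18, 5, 1] end={s68} ∉↓L; 5/5 single-dels accept.
'k9999': N↓-sim [95, 86, 64, 31, 8, 1] end={s68} ∉↓L; 5/5 del acc.
'99kr9r': run [95, 89, 72, 49, 23, 7, 1] end={s68} rej; 6/6 del acc.
'kk9k9r': run [95, 86, 63, 38, 24, 5, 1] end={s68} ∉↓L; 6/6 deletions ∈↓L.
6 words, ⪯-incomp.


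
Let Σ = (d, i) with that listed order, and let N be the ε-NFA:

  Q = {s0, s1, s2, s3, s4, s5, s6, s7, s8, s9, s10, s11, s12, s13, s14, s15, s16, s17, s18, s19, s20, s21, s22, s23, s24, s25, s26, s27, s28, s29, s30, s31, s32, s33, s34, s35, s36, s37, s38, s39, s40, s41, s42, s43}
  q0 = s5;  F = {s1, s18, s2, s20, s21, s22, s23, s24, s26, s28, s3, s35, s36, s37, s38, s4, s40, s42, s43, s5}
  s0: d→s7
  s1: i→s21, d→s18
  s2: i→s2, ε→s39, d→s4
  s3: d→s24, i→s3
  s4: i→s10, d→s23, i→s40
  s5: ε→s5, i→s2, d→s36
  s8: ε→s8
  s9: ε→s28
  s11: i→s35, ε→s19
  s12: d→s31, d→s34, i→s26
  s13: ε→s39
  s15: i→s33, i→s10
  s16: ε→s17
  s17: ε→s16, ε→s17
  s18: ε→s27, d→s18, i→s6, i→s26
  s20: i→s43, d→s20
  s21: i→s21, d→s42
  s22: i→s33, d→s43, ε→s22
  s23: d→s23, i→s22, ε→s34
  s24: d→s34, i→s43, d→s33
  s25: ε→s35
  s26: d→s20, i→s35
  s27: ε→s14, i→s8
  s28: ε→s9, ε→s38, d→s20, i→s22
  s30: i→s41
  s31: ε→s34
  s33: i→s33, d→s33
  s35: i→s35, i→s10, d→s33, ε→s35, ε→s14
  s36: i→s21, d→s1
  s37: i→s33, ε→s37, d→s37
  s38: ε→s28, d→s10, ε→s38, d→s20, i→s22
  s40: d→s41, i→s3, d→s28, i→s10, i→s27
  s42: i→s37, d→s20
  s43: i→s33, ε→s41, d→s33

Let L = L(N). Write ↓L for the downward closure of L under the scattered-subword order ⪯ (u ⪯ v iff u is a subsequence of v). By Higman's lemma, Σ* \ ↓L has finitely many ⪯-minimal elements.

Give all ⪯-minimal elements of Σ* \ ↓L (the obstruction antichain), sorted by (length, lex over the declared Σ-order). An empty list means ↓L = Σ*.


min(Σ*\↓L) = [didii, iddii, dddiid, diddid, iddidd, idiidd].

|Q|=44, |F|=20, |δ|=82 (23 ε).
min D↑ (20 st, q0=0, F={18}): 0:d→1,i→2 1:d→3,i→4 2:d→5,i→2 3:d→6,i→4 4:d→7,i→4 5:d→8,i→9 6:d→6,i→10 7:d→11,i→12 8:d→8,i→13 9:d→14,i→15 10:d→11,i→16 11:d→11,i→17 12:d→12,i→18 13:d→17,i→18 14:d→11,i→13 15:d→19,i→15 16:d→18,i→16 17:d→18,i→18 18:d→18,i→18 19:d→18,i→17 [Hopcroft].
'didii': run [30, 27, 22, 13, 5, 1] end={s33} rej; 5/5 deletions ∈↓L.
'iddii': |S_i|=[30, 26, 20, 13, 4, 1] end={s33} — reject; 5/5 deletions ∈↓L.
'dddiid': |S_i|=[30, 27, 23, 17, 12, 6, 1] end={s33} — reject; 6/6 del acc.
'diddid': run [30, 27, 22, 13, 7, 3, 1] end={s33} rej; 6/6 single-dels accept.
'iddidd': N↓-sim [30, 26, 20, 13, 4, 3, 1] end={s33} ∉↓L; 6/6 deletions ∈↓L.
'idiidd': N↓-sim [30, 26, 20, 17, 11, 5, 2] end={s33,s34} ∉↓L; 6/6 deletions ∈↓L.
6 minimals (antichain).
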